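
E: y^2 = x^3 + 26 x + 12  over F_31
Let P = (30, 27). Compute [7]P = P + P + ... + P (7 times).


k = 7 = 111_2 (binary, LSB first: 111)
Double-and-add from P = (30, 27):
  bit 0 = 1: acc = O + (30, 27) = (30, 27)
  bit 1 = 1: acc = (30, 27) + (4, 26) = (2, 17)
  bit 2 = 1: acc = (2, 17) + (17, 2) = (13, 25)

7P = (13, 25)


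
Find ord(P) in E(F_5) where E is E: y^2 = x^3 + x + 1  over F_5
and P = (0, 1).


Compute successive multiples of P until we hit O:
  1P = (0, 1)
  2P = (4, 2)
  3P = (2, 1)
  4P = (3, 4)
  5P = (3, 1)
  6P = (2, 4)
  7P = (4, 3)
  8P = (0, 4)
  ... (continuing to 9P)
  9P = O

ord(P) = 9


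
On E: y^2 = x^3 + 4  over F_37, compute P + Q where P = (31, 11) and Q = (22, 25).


P != Q, so use the chord formula.
s = (y2 - y1) / (x2 - x1) = (14) / (28) mod 37 = 19
x3 = s^2 - x1 - x2 mod 37 = 19^2 - 31 - 22 = 12
y3 = s (x1 - x3) - y1 mod 37 = 19 * (31 - 12) - 11 = 17

P + Q = (12, 17)


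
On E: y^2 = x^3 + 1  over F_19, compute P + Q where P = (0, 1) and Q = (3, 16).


P != Q, so use the chord formula.
s = (y2 - y1) / (x2 - x1) = (15) / (3) mod 19 = 5
x3 = s^2 - x1 - x2 mod 19 = 5^2 - 0 - 3 = 3
y3 = s (x1 - x3) - y1 mod 19 = 5 * (0 - 3) - 1 = 3

P + Q = (3, 3)


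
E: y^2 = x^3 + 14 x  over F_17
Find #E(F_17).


For each x in F_17, count y with y^2 = x^3 + 14 x + 0 mod 17:
  x = 0: RHS = 0, y in [0]  -> 1 point(s)
  x = 1: RHS = 15, y in [7, 10]  -> 2 point(s)
  x = 2: RHS = 2, y in [6, 11]  -> 2 point(s)
  x = 3: RHS = 1, y in [1, 16]  -> 2 point(s)
  x = 4: RHS = 1, y in [1, 16]  -> 2 point(s)
  x = 5: RHS = 8, y in [5, 12]  -> 2 point(s)
  x = 7: RHS = 16, y in [4, 13]  -> 2 point(s)
  x = 10: RHS = 1, y in [1, 16]  -> 2 point(s)
  x = 12: RHS = 9, y in [3, 14]  -> 2 point(s)
  x = 13: RHS = 16, y in [4, 13]  -> 2 point(s)
  x = 14: RHS = 16, y in [4, 13]  -> 2 point(s)
  x = 15: RHS = 15, y in [7, 10]  -> 2 point(s)
  x = 16: RHS = 2, y in [6, 11]  -> 2 point(s)
Affine points: 25. Add the point at infinity: total = 26.

#E(F_17) = 26


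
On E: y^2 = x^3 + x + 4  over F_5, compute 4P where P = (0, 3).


k = 4 = 100_2 (binary, LSB first: 001)
Double-and-add from P = (0, 3):
  bit 0 = 0: acc unchanged = O
  bit 1 = 0: acc unchanged = O
  bit 2 = 1: acc = O + (2, 2) = (2, 2)

4P = (2, 2)


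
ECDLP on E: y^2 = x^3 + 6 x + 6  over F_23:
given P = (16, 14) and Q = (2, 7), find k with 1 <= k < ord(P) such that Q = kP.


Enumerate multiples of P until we hit Q = (2, 7):
  1P = (16, 14)
  2P = (0, 11)
  3P = (10, 13)
  4P = (13, 21)
  5P = (2, 7)
Match found at i = 5.

k = 5


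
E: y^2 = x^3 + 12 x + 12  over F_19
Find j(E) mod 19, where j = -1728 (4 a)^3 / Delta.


Delta = -16(4 a^3 + 27 b^2) mod 19 = 5
-1728 * (4 a)^3 = -1728 * (4*12)^3 mod 19 = 12
j = 12 * 5^(-1) mod 19 = 10

j = 10 (mod 19)


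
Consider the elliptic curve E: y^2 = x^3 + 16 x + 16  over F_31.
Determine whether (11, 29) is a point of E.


Check whether y^2 = x^3 + 16 x + 16 (mod 31) for (x, y) = (11, 29).
LHS: y^2 = 29^2 mod 31 = 4
RHS: x^3 + 16 x + 16 = 11^3 + 16*11 + 16 mod 31 = 4
LHS = RHS

Yes, on the curve


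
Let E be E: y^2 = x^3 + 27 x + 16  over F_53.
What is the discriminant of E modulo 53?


4 a^3 + 27 b^2 = 4*27^3 + 27*16^2 = 78732 + 6912 = 85644
Delta = -16 * (85644) = -1370304
Delta mod 53 = 11

Delta = 11 (mod 53)


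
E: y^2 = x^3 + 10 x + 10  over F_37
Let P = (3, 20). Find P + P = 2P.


Doubling: s = (3 x1^2 + a) / (2 y1)
s = (3*3^2 + 10) / (2*20) mod 37 = 0
x3 = s^2 - 2 x1 mod 37 = 0^2 - 2*3 = 31
y3 = s (x1 - x3) - y1 mod 37 = 0 * (3 - 31) - 20 = 17

2P = (31, 17)


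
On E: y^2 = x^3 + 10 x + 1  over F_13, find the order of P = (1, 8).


Compute successive multiples of P until we hit O:
  1P = (1, 8)
  2P = (11, 5)
  3P = (2, 4)
  4P = (0, 1)
  5P = (9, 1)
  6P = (6, 11)
  7P = (10, 10)
  8P = (12, 4)
  ... (continuing to 19P)
  19P = O

ord(P) = 19


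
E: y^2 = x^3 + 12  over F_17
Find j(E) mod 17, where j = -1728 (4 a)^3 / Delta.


Delta = -16(4 a^3 + 27 b^2) mod 17 = 12
-1728 * (4 a)^3 = -1728 * (4*0)^3 mod 17 = 0
j = 0 * 12^(-1) mod 17 = 0

j = 0 (mod 17)


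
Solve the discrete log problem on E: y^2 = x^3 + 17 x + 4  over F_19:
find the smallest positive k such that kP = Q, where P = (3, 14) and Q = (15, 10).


Enumerate multiples of P until we hit Q = (15, 10):
  1P = (3, 14)
  2P = (5, 10)
  3P = (15, 10)
Match found at i = 3.

k = 3


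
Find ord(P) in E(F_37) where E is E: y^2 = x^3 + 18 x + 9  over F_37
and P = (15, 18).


Compute successive multiples of P until we hit O:
  1P = (15, 18)
  2P = (33, 24)
  3P = (22, 29)
  4P = (7, 21)
  5P = (3, 33)
  6P = (9, 30)
  7P = (17, 23)
  8P = (2, 33)
  ... (continuing to 23P)
  23P = O

ord(P) = 23


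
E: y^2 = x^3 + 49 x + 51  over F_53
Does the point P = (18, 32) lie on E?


Check whether y^2 = x^3 + 49 x + 51 (mod 53) for (x, y) = (18, 32).
LHS: y^2 = 32^2 mod 53 = 17
RHS: x^3 + 49 x + 51 = 18^3 + 49*18 + 51 mod 53 = 34
LHS != RHS

No, not on the curve


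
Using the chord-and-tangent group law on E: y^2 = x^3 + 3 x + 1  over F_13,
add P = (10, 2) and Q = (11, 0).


P != Q, so use the chord formula.
s = (y2 - y1) / (x2 - x1) = (11) / (1) mod 13 = 11
x3 = s^2 - x1 - x2 mod 13 = 11^2 - 10 - 11 = 9
y3 = s (x1 - x3) - y1 mod 13 = 11 * (10 - 9) - 2 = 9

P + Q = (9, 9)


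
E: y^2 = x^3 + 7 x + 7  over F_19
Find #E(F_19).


For each x in F_19, count y with y^2 = x^3 + 7 x + 7 mod 19:
  x = 0: RHS = 7, y in [8, 11]  -> 2 point(s)
  x = 3: RHS = 17, y in [6, 13]  -> 2 point(s)
  x = 4: RHS = 4, y in [2, 17]  -> 2 point(s)
  x = 7: RHS = 0, y in [0]  -> 1 point(s)
  x = 8: RHS = 5, y in [9, 10]  -> 2 point(s)
  x = 9: RHS = 1, y in [1, 18]  -> 2 point(s)
  x = 11: RHS = 9, y in [3, 16]  -> 2 point(s)
  x = 16: RHS = 16, y in [4, 15]  -> 2 point(s)
  x = 17: RHS = 4, y in [2, 17]  -> 2 point(s)
Affine points: 17. Add the point at infinity: total = 18.

#E(F_19) = 18


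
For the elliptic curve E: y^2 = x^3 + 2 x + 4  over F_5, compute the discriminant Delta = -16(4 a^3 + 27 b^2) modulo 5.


4 a^3 + 27 b^2 = 4*2^3 + 27*4^2 = 32 + 432 = 464
Delta = -16 * (464) = -7424
Delta mod 5 = 1

Delta = 1 (mod 5)


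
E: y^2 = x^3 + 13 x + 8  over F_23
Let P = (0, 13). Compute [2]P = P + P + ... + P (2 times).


k = 2 = 10_2 (binary, LSB first: 01)
Double-and-add from P = (0, 13):
  bit 0 = 0: acc unchanged = O
  bit 1 = 1: acc = O + (6, 7) = (6, 7)

2P = (6, 7)


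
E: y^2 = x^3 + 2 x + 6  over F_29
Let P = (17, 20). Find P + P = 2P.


Doubling: s = (3 x1^2 + a) / (2 y1)
s = (3*17^2 + 2) / (2*20) mod 29 = 21
x3 = s^2 - 2 x1 mod 29 = 21^2 - 2*17 = 1
y3 = s (x1 - x3) - y1 mod 29 = 21 * (17 - 1) - 20 = 26

2P = (1, 26)


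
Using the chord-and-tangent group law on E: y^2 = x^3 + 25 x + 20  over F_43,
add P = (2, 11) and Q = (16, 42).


P != Q, so use the chord formula.
s = (y2 - y1) / (x2 - x1) = (31) / (14) mod 43 = 36
x3 = s^2 - x1 - x2 mod 43 = 36^2 - 2 - 16 = 31
y3 = s (x1 - x3) - y1 mod 43 = 36 * (2 - 31) - 11 = 20

P + Q = (31, 20)


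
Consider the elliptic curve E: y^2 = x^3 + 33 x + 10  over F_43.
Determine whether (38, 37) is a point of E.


Check whether y^2 = x^3 + 33 x + 10 (mod 43) for (x, y) = (38, 37).
LHS: y^2 = 37^2 mod 43 = 36
RHS: x^3 + 33 x + 10 = 38^3 + 33*38 + 10 mod 43 = 21
LHS != RHS

No, not on the curve


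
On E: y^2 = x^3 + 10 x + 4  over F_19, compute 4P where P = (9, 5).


k = 4 = 100_2 (binary, LSB first: 001)
Double-and-add from P = (9, 5):
  bit 0 = 0: acc unchanged = O
  bit 1 = 0: acc unchanged = O
  bit 2 = 1: acc = O + (11, 18) = (11, 18)

4P = (11, 18)


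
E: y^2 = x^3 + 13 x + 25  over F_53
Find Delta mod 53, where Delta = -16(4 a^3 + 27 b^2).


4 a^3 + 27 b^2 = 4*13^3 + 27*25^2 = 8788 + 16875 = 25663
Delta = -16 * (25663) = -410608
Delta mod 53 = 36

Delta = 36 (mod 53)


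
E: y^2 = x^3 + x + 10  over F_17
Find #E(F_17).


For each x in F_17, count y with y^2 = x^3 + 1 x + 10 mod 17:
  x = 5: RHS = 4, y in [2, 15]  -> 2 point(s)
  x = 9: RHS = 0, y in [0]  -> 1 point(s)
  x = 10: RHS = 0, y in [0]  -> 1 point(s)
  x = 11: RHS = 9, y in [3, 14]  -> 2 point(s)
  x = 12: RHS = 16, y in [4, 13]  -> 2 point(s)
  x = 15: RHS = 0, y in [0]  -> 1 point(s)
  x = 16: RHS = 8, y in [5, 12]  -> 2 point(s)
Affine points: 11. Add the point at infinity: total = 12.

#E(F_17) = 12


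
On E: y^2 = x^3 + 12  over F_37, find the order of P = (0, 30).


Compute successive multiples of P until we hit O:
  1P = (0, 30)
  2P = (0, 7)
  3P = O

ord(P) = 3


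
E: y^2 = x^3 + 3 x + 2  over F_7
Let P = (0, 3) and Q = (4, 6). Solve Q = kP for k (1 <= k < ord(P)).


Enumerate multiples of P until we hit Q = (4, 6):
  1P = (0, 3)
  2P = (2, 3)
  3P = (5, 4)
  4P = (4, 6)
Match found at i = 4.

k = 4


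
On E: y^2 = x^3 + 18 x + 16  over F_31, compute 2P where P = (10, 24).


Doubling: s = (3 x1^2 + a) / (2 y1)
s = (3*10^2 + 18) / (2*24) mod 31 = 26
x3 = s^2 - 2 x1 mod 31 = 26^2 - 2*10 = 5
y3 = s (x1 - x3) - y1 mod 31 = 26 * (10 - 5) - 24 = 13

2P = (5, 13)


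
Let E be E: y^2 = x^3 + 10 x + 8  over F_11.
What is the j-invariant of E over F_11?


Delta = -16(4 a^3 + 27 b^2) mod 11 = 4
-1728 * (4 a)^3 = -1728 * (4*10)^3 mod 11 = 9
j = 9 * 4^(-1) mod 11 = 5

j = 5 (mod 11)


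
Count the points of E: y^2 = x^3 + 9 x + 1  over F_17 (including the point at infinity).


For each x in F_17, count y with y^2 = x^3 + 9 x + 1 mod 17:
  x = 0: RHS = 1, y in [1, 16]  -> 2 point(s)
  x = 3: RHS = 4, y in [2, 15]  -> 2 point(s)
  x = 4: RHS = 16, y in [4, 13]  -> 2 point(s)
  x = 5: RHS = 1, y in [1, 16]  -> 2 point(s)
  x = 6: RHS = 16, y in [4, 13]  -> 2 point(s)
  x = 7: RHS = 16, y in [4, 13]  -> 2 point(s)
  x = 12: RHS = 1, y in [1, 16]  -> 2 point(s)
  x = 14: RHS = 15, y in [7, 10]  -> 2 point(s)
  x = 15: RHS = 9, y in [3, 14]  -> 2 point(s)
  x = 16: RHS = 8, y in [5, 12]  -> 2 point(s)
Affine points: 20. Add the point at infinity: total = 21.

#E(F_17) = 21


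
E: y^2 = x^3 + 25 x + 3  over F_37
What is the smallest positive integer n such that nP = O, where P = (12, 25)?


Compute successive multiples of P until we hit O:
  1P = (12, 25)
  2P = (14, 10)
  3P = (21, 24)
  4P = (20, 17)
  5P = (6, 6)
  6P = (28, 23)
  7P = (8, 30)
  8P = (7, 15)
  ... (continuing to 43P)
  43P = O

ord(P) = 43


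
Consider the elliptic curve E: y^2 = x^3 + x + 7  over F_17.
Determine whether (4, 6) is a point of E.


Check whether y^2 = x^3 + 1 x + 7 (mod 17) for (x, y) = (4, 6).
LHS: y^2 = 6^2 mod 17 = 2
RHS: x^3 + 1 x + 7 = 4^3 + 1*4 + 7 mod 17 = 7
LHS != RHS

No, not on the curve


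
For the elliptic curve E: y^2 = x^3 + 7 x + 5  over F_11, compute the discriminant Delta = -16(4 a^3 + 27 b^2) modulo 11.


4 a^3 + 27 b^2 = 4*7^3 + 27*5^2 = 1372 + 675 = 2047
Delta = -16 * (2047) = -32752
Delta mod 11 = 6

Delta = 6 (mod 11)


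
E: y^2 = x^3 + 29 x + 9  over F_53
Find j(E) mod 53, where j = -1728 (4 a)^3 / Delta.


Delta = -16(4 a^3 + 27 b^2) mod 53 = 48
-1728 * (4 a)^3 = -1728 * (4*29)^3 mod 53 = 12
j = 12 * 48^(-1) mod 53 = 40

j = 40 (mod 53)


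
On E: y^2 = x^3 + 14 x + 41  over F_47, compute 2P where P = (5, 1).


Doubling: s = (3 x1^2 + a) / (2 y1)
s = (3*5^2 + 14) / (2*1) mod 47 = 21
x3 = s^2 - 2 x1 mod 47 = 21^2 - 2*5 = 8
y3 = s (x1 - x3) - y1 mod 47 = 21 * (5 - 8) - 1 = 30

2P = (8, 30)


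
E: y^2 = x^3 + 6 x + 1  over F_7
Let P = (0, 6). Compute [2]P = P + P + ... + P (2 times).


k = 2 = 10_2 (binary, LSB first: 01)
Double-and-add from P = (0, 6):
  bit 0 = 0: acc unchanged = O
  bit 1 = 1: acc = O + (2, 0) = (2, 0)

2P = (2, 0)


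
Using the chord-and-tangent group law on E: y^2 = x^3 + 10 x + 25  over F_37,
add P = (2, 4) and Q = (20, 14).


P != Q, so use the chord formula.
s = (y2 - y1) / (x2 - x1) = (10) / (18) mod 37 = 17
x3 = s^2 - x1 - x2 mod 37 = 17^2 - 2 - 20 = 8
y3 = s (x1 - x3) - y1 mod 37 = 17 * (2 - 8) - 4 = 5

P + Q = (8, 5)


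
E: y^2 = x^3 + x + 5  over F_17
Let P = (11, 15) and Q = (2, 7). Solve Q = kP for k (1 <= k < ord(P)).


Enumerate multiples of P until we hit Q = (2, 7):
  1P = (11, 15)
  2P = (14, 3)
  3P = (8, 7)
  4P = (7, 7)
  5P = (3, 1)
  6P = (5, 4)
  7P = (2, 10)
  8P = (2, 7)
Match found at i = 8.

k = 8


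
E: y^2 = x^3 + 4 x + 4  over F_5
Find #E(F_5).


For each x in F_5, count y with y^2 = x^3 + 4 x + 4 mod 5:
  x = 0: RHS = 4, y in [2, 3]  -> 2 point(s)
  x = 1: RHS = 4, y in [2, 3]  -> 2 point(s)
  x = 2: RHS = 0, y in [0]  -> 1 point(s)
  x = 4: RHS = 4, y in [2, 3]  -> 2 point(s)
Affine points: 7. Add the point at infinity: total = 8.

#E(F_5) = 8


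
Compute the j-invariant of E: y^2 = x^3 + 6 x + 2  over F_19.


Delta = -16(4 a^3 + 27 b^2) mod 19 = 9
-1728 * (4 a)^3 = -1728 * (4*6)^3 mod 19 = 11
j = 11 * 9^(-1) mod 19 = 16

j = 16 (mod 19)


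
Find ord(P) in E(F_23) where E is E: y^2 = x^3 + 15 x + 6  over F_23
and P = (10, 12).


Compute successive multiples of P until we hit O:
  1P = (10, 12)
  2P = (6, 6)
  3P = (15, 15)
  4P = (14, 4)
  5P = (3, 20)
  6P = (16, 8)
  7P = (0, 12)
  8P = (13, 11)
  ... (continuing to 23P)
  23P = O

ord(P) = 23


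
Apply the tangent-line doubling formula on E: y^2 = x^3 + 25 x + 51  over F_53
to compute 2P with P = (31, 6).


Doubling: s = (3 x1^2 + a) / (2 y1)
s = (3*31^2 + 25) / (2*6) mod 53 = 48
x3 = s^2 - 2 x1 mod 53 = 48^2 - 2*31 = 16
y3 = s (x1 - x3) - y1 mod 53 = 48 * (31 - 16) - 6 = 25

2P = (16, 25)


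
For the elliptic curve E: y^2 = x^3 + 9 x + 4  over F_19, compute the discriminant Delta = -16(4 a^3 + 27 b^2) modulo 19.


4 a^3 + 27 b^2 = 4*9^3 + 27*4^2 = 2916 + 432 = 3348
Delta = -16 * (3348) = -53568
Delta mod 19 = 12

Delta = 12 (mod 19)


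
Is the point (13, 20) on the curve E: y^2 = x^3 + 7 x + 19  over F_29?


Check whether y^2 = x^3 + 7 x + 19 (mod 29) for (x, y) = (13, 20).
LHS: y^2 = 20^2 mod 29 = 23
RHS: x^3 + 7 x + 19 = 13^3 + 7*13 + 19 mod 29 = 16
LHS != RHS

No, not on the curve


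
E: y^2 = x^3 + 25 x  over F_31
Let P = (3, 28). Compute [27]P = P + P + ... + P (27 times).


k = 27 = 11011_2 (binary, LSB first: 11011)
Double-and-add from P = (3, 28):
  bit 0 = 1: acc = O + (3, 28) = (3, 28)
  bit 1 = 1: acc = (3, 28) + (14, 26) = (23, 1)
  bit 2 = 0: acc unchanged = (23, 1)
  bit 3 = 1: acc = (23, 1) + (5, 23) = (11, 5)
  bit 4 = 1: acc = (11, 5) + (0, 0) = (22, 21)

27P = (22, 21)


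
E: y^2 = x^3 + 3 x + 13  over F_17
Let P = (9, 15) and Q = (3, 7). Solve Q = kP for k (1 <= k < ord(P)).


Enumerate multiples of P until we hit Q = (3, 7):
  1P = (9, 15)
  2P = (3, 7)
Match found at i = 2.

k = 2


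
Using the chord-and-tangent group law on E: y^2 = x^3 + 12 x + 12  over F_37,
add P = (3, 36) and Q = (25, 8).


P != Q, so use the chord formula.
s = (y2 - y1) / (x2 - x1) = (9) / (22) mod 37 = 29
x3 = s^2 - x1 - x2 mod 37 = 29^2 - 3 - 25 = 36
y3 = s (x1 - x3) - y1 mod 37 = 29 * (3 - 36) - 36 = 6

P + Q = (36, 6)


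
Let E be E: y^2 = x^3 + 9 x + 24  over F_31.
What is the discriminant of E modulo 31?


4 a^3 + 27 b^2 = 4*9^3 + 27*24^2 = 2916 + 15552 = 18468
Delta = -16 * (18468) = -295488
Delta mod 31 = 4

Delta = 4 (mod 31)


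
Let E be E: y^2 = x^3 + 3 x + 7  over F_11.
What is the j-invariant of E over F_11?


Delta = -16(4 a^3 + 27 b^2) mod 11 = 6
-1728 * (4 a)^3 = -1728 * (4*3)^3 mod 11 = 10
j = 10 * 6^(-1) mod 11 = 9

j = 9 (mod 11)


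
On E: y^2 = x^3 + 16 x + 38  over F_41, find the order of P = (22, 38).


Compute successive multiples of P until we hit O:
  1P = (22, 38)
  2P = (17, 37)
  3P = (25, 27)
  4P = (12, 21)
  5P = (39, 11)
  6P = (37, 22)
  7P = (3, 21)
  8P = (26, 21)
  ... (continuing to 19P)
  19P = O

ord(P) = 19


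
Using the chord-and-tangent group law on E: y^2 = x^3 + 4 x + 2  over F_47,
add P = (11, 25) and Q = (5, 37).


P != Q, so use the chord formula.
s = (y2 - y1) / (x2 - x1) = (12) / (41) mod 47 = 45
x3 = s^2 - x1 - x2 mod 47 = 45^2 - 11 - 5 = 35
y3 = s (x1 - x3) - y1 mod 47 = 45 * (11 - 35) - 25 = 23

P + Q = (35, 23)


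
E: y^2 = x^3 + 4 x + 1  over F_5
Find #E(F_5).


For each x in F_5, count y with y^2 = x^3 + 4 x + 1 mod 5:
  x = 0: RHS = 1, y in [1, 4]  -> 2 point(s)
  x = 1: RHS = 1, y in [1, 4]  -> 2 point(s)
  x = 3: RHS = 0, y in [0]  -> 1 point(s)
  x = 4: RHS = 1, y in [1, 4]  -> 2 point(s)
Affine points: 7. Add the point at infinity: total = 8.

#E(F_5) = 8


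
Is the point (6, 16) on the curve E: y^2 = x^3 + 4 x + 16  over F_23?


Check whether y^2 = x^3 + 4 x + 16 (mod 23) for (x, y) = (6, 16).
LHS: y^2 = 16^2 mod 23 = 3
RHS: x^3 + 4 x + 16 = 6^3 + 4*6 + 16 mod 23 = 3
LHS = RHS

Yes, on the curve


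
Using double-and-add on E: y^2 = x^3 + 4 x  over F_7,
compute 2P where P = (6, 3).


k = 2 = 10_2 (binary, LSB first: 01)
Double-and-add from P = (6, 3):
  bit 0 = 0: acc unchanged = O
  bit 1 = 1: acc = O + (2, 4) = (2, 4)

2P = (2, 4)


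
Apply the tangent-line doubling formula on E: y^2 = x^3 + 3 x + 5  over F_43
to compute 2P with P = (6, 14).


Doubling: s = (3 x1^2 + a) / (2 y1)
s = (3*6^2 + 3) / (2*14) mod 43 = 27
x3 = s^2 - 2 x1 mod 43 = 27^2 - 2*6 = 29
y3 = s (x1 - x3) - y1 mod 43 = 27 * (6 - 29) - 14 = 10

2P = (29, 10)


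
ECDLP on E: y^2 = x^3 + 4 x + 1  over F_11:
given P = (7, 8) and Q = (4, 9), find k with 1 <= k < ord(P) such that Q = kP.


Enumerate multiples of P until we hit Q = (4, 9):
  1P = (7, 8)
  2P = (0, 1)
  3P = (5, 5)
  4P = (4, 2)
  5P = (4, 9)
Match found at i = 5.

k = 5


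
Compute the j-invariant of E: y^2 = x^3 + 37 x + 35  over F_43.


Delta = -16(4 a^3 + 27 b^2) mod 43 = 22
-1728 * (4 a)^3 = -1728 * (4*37)^3 mod 43 = 39
j = 39 * 22^(-1) mod 43 = 35

j = 35 (mod 43)


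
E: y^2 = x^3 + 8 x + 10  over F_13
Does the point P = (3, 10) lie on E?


Check whether y^2 = x^3 + 8 x + 10 (mod 13) for (x, y) = (3, 10).
LHS: y^2 = 10^2 mod 13 = 9
RHS: x^3 + 8 x + 10 = 3^3 + 8*3 + 10 mod 13 = 9
LHS = RHS

Yes, on the curve


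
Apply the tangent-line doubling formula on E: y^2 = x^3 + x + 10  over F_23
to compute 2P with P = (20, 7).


Doubling: s = (3 x1^2 + a) / (2 y1)
s = (3*20^2 + 1) / (2*7) mod 23 = 2
x3 = s^2 - 2 x1 mod 23 = 2^2 - 2*20 = 10
y3 = s (x1 - x3) - y1 mod 23 = 2 * (20 - 10) - 7 = 13

2P = (10, 13)


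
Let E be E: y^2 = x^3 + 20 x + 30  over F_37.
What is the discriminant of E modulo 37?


4 a^3 + 27 b^2 = 4*20^3 + 27*30^2 = 32000 + 24300 = 56300
Delta = -16 * (56300) = -900800
Delta mod 37 = 2

Delta = 2 (mod 37)


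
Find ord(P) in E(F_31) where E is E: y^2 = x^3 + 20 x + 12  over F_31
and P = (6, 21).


Compute successive multiples of P until we hit O:
  1P = (6, 21)
  2P = (24, 26)
  3P = (5, 12)
  4P = (8, 23)
  5P = (18, 29)
  6P = (4, 1)
  7P = (28, 7)
  8P = (22, 23)
  ... (continuing to 25P)
  25P = O

ord(P) = 25


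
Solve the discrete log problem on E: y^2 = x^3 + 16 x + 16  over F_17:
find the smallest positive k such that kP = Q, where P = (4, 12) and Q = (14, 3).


Enumerate multiples of P until we hit Q = (14, 3):
  1P = (4, 12)
  2P = (1, 13)
  3P = (14, 14)
  4P = (14, 3)
Match found at i = 4.

k = 4


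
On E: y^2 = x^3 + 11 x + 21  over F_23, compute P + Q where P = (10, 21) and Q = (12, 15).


P != Q, so use the chord formula.
s = (y2 - y1) / (x2 - x1) = (17) / (2) mod 23 = 20
x3 = s^2 - x1 - x2 mod 23 = 20^2 - 10 - 12 = 10
y3 = s (x1 - x3) - y1 mod 23 = 20 * (10 - 10) - 21 = 2

P + Q = (10, 2)


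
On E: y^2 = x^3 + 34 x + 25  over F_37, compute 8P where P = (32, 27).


k = 8 = 1000_2 (binary, LSB first: 0001)
Double-and-add from P = (32, 27):
  bit 0 = 0: acc unchanged = O
  bit 1 = 0: acc unchanged = O
  bit 2 = 0: acc unchanged = O
  bit 3 = 1: acc = O + (22, 32) = (22, 32)

8P = (22, 32)


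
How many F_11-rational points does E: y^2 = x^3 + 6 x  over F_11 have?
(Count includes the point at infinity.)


For each x in F_11, count y with y^2 = x^3 + 6 x + 0 mod 11:
  x = 0: RHS = 0, y in [0]  -> 1 point(s)
  x = 2: RHS = 9, y in [3, 8]  -> 2 point(s)
  x = 3: RHS = 1, y in [1, 10]  -> 2 point(s)
  x = 4: RHS = 0, y in [0]  -> 1 point(s)
  x = 5: RHS = 1, y in [1, 10]  -> 2 point(s)
  x = 7: RHS = 0, y in [0]  -> 1 point(s)
  x = 10: RHS = 4, y in [2, 9]  -> 2 point(s)
Affine points: 11. Add the point at infinity: total = 12.

#E(F_11) = 12


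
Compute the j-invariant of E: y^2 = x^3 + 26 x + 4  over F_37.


Delta = -16(4 a^3 + 27 b^2) mod 37 = 17
-1728 * (4 a)^3 = -1728 * (4*26)^3 mod 37 = 1
j = 1 * 17^(-1) mod 37 = 24

j = 24 (mod 37)


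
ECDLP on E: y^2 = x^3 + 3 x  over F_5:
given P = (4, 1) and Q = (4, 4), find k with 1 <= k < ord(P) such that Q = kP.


Enumerate multiples of P until we hit Q = (4, 4):
  1P = (4, 1)
  2P = (1, 3)
  3P = (1, 2)
  4P = (4, 4)
Match found at i = 4.

k = 4


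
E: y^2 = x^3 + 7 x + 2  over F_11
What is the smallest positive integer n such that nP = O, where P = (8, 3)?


Compute successive multiples of P until we hit O:
  1P = (8, 3)
  2P = (10, 4)
  3P = (7, 3)
  4P = (7, 8)
  5P = (10, 7)
  6P = (8, 8)
  7P = O

ord(P) = 7


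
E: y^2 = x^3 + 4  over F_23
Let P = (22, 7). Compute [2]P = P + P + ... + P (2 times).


k = 2 = 10_2 (binary, LSB first: 01)
Double-and-add from P = (22, 7):
  bit 0 = 0: acc unchanged = O
  bit 1 = 1: acc = O + (20, 0) = (20, 0)

2P = (20, 0)


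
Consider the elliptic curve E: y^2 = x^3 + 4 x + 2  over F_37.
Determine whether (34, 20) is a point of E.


Check whether y^2 = x^3 + 4 x + 2 (mod 37) for (x, y) = (34, 20).
LHS: y^2 = 20^2 mod 37 = 30
RHS: x^3 + 4 x + 2 = 34^3 + 4*34 + 2 mod 37 = 0
LHS != RHS

No, not on the curve


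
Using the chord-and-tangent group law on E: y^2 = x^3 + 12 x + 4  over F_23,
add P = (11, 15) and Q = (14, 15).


P != Q, so use the chord formula.
s = (y2 - y1) / (x2 - x1) = (0) / (3) mod 23 = 0
x3 = s^2 - x1 - x2 mod 23 = 0^2 - 11 - 14 = 21
y3 = s (x1 - x3) - y1 mod 23 = 0 * (11 - 21) - 15 = 8

P + Q = (21, 8)


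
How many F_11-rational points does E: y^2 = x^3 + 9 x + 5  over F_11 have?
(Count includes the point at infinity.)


For each x in F_11, count y with y^2 = x^3 + 9 x + 5 mod 11:
  x = 0: RHS = 5, y in [4, 7]  -> 2 point(s)
  x = 1: RHS = 4, y in [2, 9]  -> 2 point(s)
  x = 2: RHS = 9, y in [3, 8]  -> 2 point(s)
  x = 3: RHS = 4, y in [2, 9]  -> 2 point(s)
  x = 6: RHS = 0, y in [0]  -> 1 point(s)
  x = 7: RHS = 4, y in [2, 9]  -> 2 point(s)
  x = 9: RHS = 1, y in [1, 10]  -> 2 point(s)
Affine points: 13. Add the point at infinity: total = 14.

#E(F_11) = 14


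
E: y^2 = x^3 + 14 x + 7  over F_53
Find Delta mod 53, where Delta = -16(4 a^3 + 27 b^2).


4 a^3 + 27 b^2 = 4*14^3 + 27*7^2 = 10976 + 1323 = 12299
Delta = -16 * (12299) = -196784
Delta mod 53 = 5

Delta = 5 (mod 53)


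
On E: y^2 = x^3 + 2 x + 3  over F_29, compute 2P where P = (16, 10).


Doubling: s = (3 x1^2 + a) / (2 y1)
s = (3*16^2 + 2) / (2*10) mod 29 = 24
x3 = s^2 - 2 x1 mod 29 = 24^2 - 2*16 = 22
y3 = s (x1 - x3) - y1 mod 29 = 24 * (16 - 22) - 10 = 20

2P = (22, 20)


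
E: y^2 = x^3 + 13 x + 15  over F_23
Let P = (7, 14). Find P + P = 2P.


Doubling: s = (3 x1^2 + a) / (2 y1)
s = (3*7^2 + 13) / (2*14) mod 23 = 9
x3 = s^2 - 2 x1 mod 23 = 9^2 - 2*7 = 21
y3 = s (x1 - x3) - y1 mod 23 = 9 * (7 - 21) - 14 = 21

2P = (21, 21)


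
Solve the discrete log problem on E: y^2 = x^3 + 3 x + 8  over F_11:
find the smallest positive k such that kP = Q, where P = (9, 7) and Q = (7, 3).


Enumerate multiples of P until we hit Q = (7, 3):
  1P = (9, 7)
  2P = (7, 3)
Match found at i = 2.

k = 2


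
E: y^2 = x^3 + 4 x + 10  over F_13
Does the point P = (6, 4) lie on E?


Check whether y^2 = x^3 + 4 x + 10 (mod 13) for (x, y) = (6, 4).
LHS: y^2 = 4^2 mod 13 = 3
RHS: x^3 + 4 x + 10 = 6^3 + 4*6 + 10 mod 13 = 3
LHS = RHS

Yes, on the curve


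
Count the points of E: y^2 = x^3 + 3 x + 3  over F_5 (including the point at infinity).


For each x in F_5, count y with y^2 = x^3 + 3 x + 3 mod 5:
  x = 3: RHS = 4, y in [2, 3]  -> 2 point(s)
  x = 4: RHS = 4, y in [2, 3]  -> 2 point(s)
Affine points: 4. Add the point at infinity: total = 5.

#E(F_5) = 5


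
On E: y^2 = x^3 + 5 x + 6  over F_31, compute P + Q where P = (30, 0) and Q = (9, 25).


P != Q, so use the chord formula.
s = (y2 - y1) / (x2 - x1) = (25) / (10) mod 31 = 18
x3 = s^2 - x1 - x2 mod 31 = 18^2 - 30 - 9 = 6
y3 = s (x1 - x3) - y1 mod 31 = 18 * (30 - 6) - 0 = 29

P + Q = (6, 29)


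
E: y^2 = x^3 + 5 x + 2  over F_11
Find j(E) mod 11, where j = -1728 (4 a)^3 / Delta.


Delta = -16(4 a^3 + 27 b^2) mod 11 = 7
-1728 * (4 a)^3 = -1728 * (4*5)^3 mod 11 = 8
j = 8 * 7^(-1) mod 11 = 9

j = 9 (mod 11)


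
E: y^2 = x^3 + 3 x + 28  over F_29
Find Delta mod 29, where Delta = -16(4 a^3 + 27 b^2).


4 a^3 + 27 b^2 = 4*3^3 + 27*28^2 = 108 + 21168 = 21276
Delta = -16 * (21276) = -340416
Delta mod 29 = 15

Delta = 15 (mod 29)


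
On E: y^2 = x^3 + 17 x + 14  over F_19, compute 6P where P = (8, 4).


k = 6 = 110_2 (binary, LSB first: 011)
Double-and-add from P = (8, 4):
  bit 0 = 0: acc unchanged = O
  bit 1 = 1: acc = O + (3, 15) = (3, 15)
  bit 2 = 1: acc = (3, 15) + (10, 14) = (13, 0)

6P = (13, 0)


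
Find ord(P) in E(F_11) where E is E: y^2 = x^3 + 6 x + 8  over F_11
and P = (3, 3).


Compute successive multiples of P until we hit O:
  1P = (3, 3)
  2P = (5, 8)
  3P = (1, 2)
  4P = (10, 10)
  5P = (10, 1)
  6P = (1, 9)
  7P = (5, 3)
  8P = (3, 8)
  ... (continuing to 9P)
  9P = O

ord(P) = 9


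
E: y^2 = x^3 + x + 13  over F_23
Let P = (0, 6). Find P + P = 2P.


Doubling: s = (3 x1^2 + a) / (2 y1)
s = (3*0^2 + 1) / (2*6) mod 23 = 2
x3 = s^2 - 2 x1 mod 23 = 2^2 - 2*0 = 4
y3 = s (x1 - x3) - y1 mod 23 = 2 * (0 - 4) - 6 = 9

2P = (4, 9)


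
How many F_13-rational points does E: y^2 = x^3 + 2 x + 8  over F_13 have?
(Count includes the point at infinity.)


For each x in F_13, count y with y^2 = x^3 + 2 x + 8 mod 13:
  x = 5: RHS = 0, y in [0]  -> 1 point(s)
  x = 7: RHS = 1, y in [1, 12]  -> 2 point(s)
  x = 8: RHS = 3, y in [4, 9]  -> 2 point(s)
  x = 9: RHS = 1, y in [1, 12]  -> 2 point(s)
  x = 10: RHS = 1, y in [1, 12]  -> 2 point(s)
  x = 11: RHS = 9, y in [3, 10]  -> 2 point(s)
Affine points: 11. Add the point at infinity: total = 12.

#E(F_13) = 12


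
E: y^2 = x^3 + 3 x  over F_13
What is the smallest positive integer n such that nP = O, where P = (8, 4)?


Compute successive multiples of P until we hit O:
  1P = (8, 4)
  2P = (10, 9)
  3P = (11, 8)
  4P = (3, 7)
  5P = (6, 0)
  6P = (3, 6)
  7P = (11, 5)
  8P = (10, 4)
  ... (continuing to 10P)
  10P = O

ord(P) = 10


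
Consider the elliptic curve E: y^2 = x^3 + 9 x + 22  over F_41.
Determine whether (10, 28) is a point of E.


Check whether y^2 = x^3 + 9 x + 22 (mod 41) for (x, y) = (10, 28).
LHS: y^2 = 28^2 mod 41 = 5
RHS: x^3 + 9 x + 22 = 10^3 + 9*10 + 22 mod 41 = 5
LHS = RHS

Yes, on the curve


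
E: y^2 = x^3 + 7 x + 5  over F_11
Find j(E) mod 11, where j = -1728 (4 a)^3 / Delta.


Delta = -16(4 a^3 + 27 b^2) mod 11 = 6
-1728 * (4 a)^3 = -1728 * (4*7)^3 mod 11 = 4
j = 4 * 6^(-1) mod 11 = 8

j = 8 (mod 11)


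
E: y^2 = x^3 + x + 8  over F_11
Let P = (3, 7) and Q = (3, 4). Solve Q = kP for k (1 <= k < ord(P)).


Enumerate multiples of P until we hit Q = (3, 4):
  1P = (3, 7)
  2P = (9, 3)
  3P = (8, 0)
  4P = (9, 8)
  5P = (3, 4)
Match found at i = 5.

k = 5


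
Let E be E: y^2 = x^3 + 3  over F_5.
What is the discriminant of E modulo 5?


4 a^3 + 27 b^2 = 4*0^3 + 27*3^2 = 0 + 243 = 243
Delta = -16 * (243) = -3888
Delta mod 5 = 2

Delta = 2 (mod 5)


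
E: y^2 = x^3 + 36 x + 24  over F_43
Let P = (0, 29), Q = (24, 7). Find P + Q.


P != Q, so use the chord formula.
s = (y2 - y1) / (x2 - x1) = (21) / (24) mod 43 = 17
x3 = s^2 - x1 - x2 mod 43 = 17^2 - 0 - 24 = 7
y3 = s (x1 - x3) - y1 mod 43 = 17 * (0 - 7) - 29 = 24

P + Q = (7, 24)


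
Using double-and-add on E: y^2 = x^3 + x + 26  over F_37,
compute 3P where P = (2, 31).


k = 3 = 11_2 (binary, LSB first: 11)
Double-and-add from P = (2, 31):
  bit 0 = 1: acc = O + (2, 31) = (2, 31)
  bit 1 = 1: acc = (2, 31) + (0, 10) = (25, 5)

3P = (25, 5)


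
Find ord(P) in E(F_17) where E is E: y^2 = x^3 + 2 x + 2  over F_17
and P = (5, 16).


Compute successive multiples of P until we hit O:
  1P = (5, 16)
  2P = (6, 14)
  3P = (10, 11)
  4P = (3, 16)
  5P = (9, 1)
  6P = (16, 4)
  7P = (0, 11)
  8P = (13, 10)
  ... (continuing to 19P)
  19P = O

ord(P) = 19


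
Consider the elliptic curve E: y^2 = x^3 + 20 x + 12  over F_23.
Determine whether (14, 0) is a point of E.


Check whether y^2 = x^3 + 20 x + 12 (mod 23) for (x, y) = (14, 0).
LHS: y^2 = 0^2 mod 23 = 0
RHS: x^3 + 20 x + 12 = 14^3 + 20*14 + 12 mod 23 = 0
LHS = RHS

Yes, on the curve


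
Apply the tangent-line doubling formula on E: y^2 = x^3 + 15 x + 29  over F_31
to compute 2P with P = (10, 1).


Doubling: s = (3 x1^2 + a) / (2 y1)
s = (3*10^2 + 15) / (2*1) mod 31 = 18
x3 = s^2 - 2 x1 mod 31 = 18^2 - 2*10 = 25
y3 = s (x1 - x3) - y1 mod 31 = 18 * (10 - 25) - 1 = 8

2P = (25, 8)


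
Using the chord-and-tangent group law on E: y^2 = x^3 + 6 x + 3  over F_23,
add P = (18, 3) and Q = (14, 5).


P != Q, so use the chord formula.
s = (y2 - y1) / (x2 - x1) = (2) / (19) mod 23 = 11
x3 = s^2 - x1 - x2 mod 23 = 11^2 - 18 - 14 = 20
y3 = s (x1 - x3) - y1 mod 23 = 11 * (18 - 20) - 3 = 21

P + Q = (20, 21)


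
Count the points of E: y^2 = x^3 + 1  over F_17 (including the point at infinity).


For each x in F_17, count y with y^2 = x^3 + 0 x + 1 mod 17:
  x = 0: RHS = 1, y in [1, 16]  -> 2 point(s)
  x = 1: RHS = 2, y in [6, 11]  -> 2 point(s)
  x = 2: RHS = 9, y in [3, 14]  -> 2 point(s)
  x = 6: RHS = 13, y in [8, 9]  -> 2 point(s)
  x = 7: RHS = 4, y in [2, 15]  -> 2 point(s)
  x = 9: RHS = 16, y in [4, 13]  -> 2 point(s)
  x = 10: RHS = 15, y in [7, 10]  -> 2 point(s)
  x = 14: RHS = 8, y in [5, 12]  -> 2 point(s)
  x = 16: RHS = 0, y in [0]  -> 1 point(s)
Affine points: 17. Add the point at infinity: total = 18.

#E(F_17) = 18


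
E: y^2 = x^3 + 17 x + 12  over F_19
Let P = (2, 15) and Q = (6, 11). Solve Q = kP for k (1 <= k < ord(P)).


Enumerate multiples of P until we hit Q = (6, 11):
  1P = (2, 15)
  2P = (13, 13)
  3P = (10, 2)
  4P = (4, 12)
  5P = (1, 12)
  6P = (6, 11)
Match found at i = 6.

k = 6


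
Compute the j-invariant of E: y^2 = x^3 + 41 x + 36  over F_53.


Delta = -16(4 a^3 + 27 b^2) mod 53 = 1
-1728 * (4 a)^3 = -1728 * (4*41)^3 mod 53 = 28
j = 28 * 1^(-1) mod 53 = 28

j = 28 (mod 53)


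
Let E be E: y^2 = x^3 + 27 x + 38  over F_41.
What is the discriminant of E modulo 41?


4 a^3 + 27 b^2 = 4*27^3 + 27*38^2 = 78732 + 38988 = 117720
Delta = -16 * (117720) = -1883520
Delta mod 41 = 20

Delta = 20 (mod 41)


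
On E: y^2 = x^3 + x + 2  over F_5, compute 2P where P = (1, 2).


k = 2 = 10_2 (binary, LSB first: 01)
Double-and-add from P = (1, 2):
  bit 0 = 0: acc unchanged = O
  bit 1 = 1: acc = O + (4, 0) = (4, 0)

2P = (4, 0)


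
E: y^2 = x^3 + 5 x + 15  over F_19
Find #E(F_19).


For each x in F_19, count y with y^2 = x^3 + 5 x + 15 mod 19:
  x = 3: RHS = 0, y in [0]  -> 1 point(s)
  x = 4: RHS = 4, y in [2, 17]  -> 2 point(s)
  x = 8: RHS = 16, y in [4, 15]  -> 2 point(s)
  x = 10: RHS = 1, y in [1, 18]  -> 2 point(s)
  x = 12: RHS = 17, y in [6, 13]  -> 2 point(s)
  x = 13: RHS = 16, y in [4, 15]  -> 2 point(s)
  x = 14: RHS = 17, y in [6, 13]  -> 2 point(s)
  x = 15: RHS = 7, y in [8, 11]  -> 2 point(s)
  x = 16: RHS = 11, y in [7, 12]  -> 2 point(s)
  x = 17: RHS = 16, y in [4, 15]  -> 2 point(s)
  x = 18: RHS = 9, y in [3, 16]  -> 2 point(s)
Affine points: 21. Add the point at infinity: total = 22.

#E(F_19) = 22


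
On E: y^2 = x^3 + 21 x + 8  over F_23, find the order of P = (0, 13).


Compute successive multiples of P until we hit O:
  1P = (0, 13)
  2P = (3, 12)
  3P = (15, 15)
  4P = (21, 21)
  5P = (18, 13)
  6P = (5, 10)
  7P = (11, 12)
  8P = (16, 1)
  ... (continuing to 25P)
  25P = O

ord(P) = 25


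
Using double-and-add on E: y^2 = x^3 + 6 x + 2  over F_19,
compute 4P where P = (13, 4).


k = 4 = 100_2 (binary, LSB first: 001)
Double-and-add from P = (13, 4):
  bit 0 = 0: acc unchanged = O
  bit 1 = 0: acc unchanged = O
  bit 2 = 1: acc = O + (6, 8) = (6, 8)

4P = (6, 8)


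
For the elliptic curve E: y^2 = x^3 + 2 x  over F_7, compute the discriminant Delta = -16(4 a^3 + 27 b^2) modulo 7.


4 a^3 + 27 b^2 = 4*2^3 + 27*0^2 = 32 + 0 = 32
Delta = -16 * (32) = -512
Delta mod 7 = 6

Delta = 6 (mod 7)


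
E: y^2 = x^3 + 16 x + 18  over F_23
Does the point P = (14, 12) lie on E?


Check whether y^2 = x^3 + 16 x + 18 (mod 23) for (x, y) = (14, 12).
LHS: y^2 = 12^2 mod 23 = 6
RHS: x^3 + 16 x + 18 = 14^3 + 16*14 + 18 mod 23 = 19
LHS != RHS

No, not on the curve


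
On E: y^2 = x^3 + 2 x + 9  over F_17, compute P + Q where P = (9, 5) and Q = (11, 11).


P != Q, so use the chord formula.
s = (y2 - y1) / (x2 - x1) = (6) / (2) mod 17 = 3
x3 = s^2 - x1 - x2 mod 17 = 3^2 - 9 - 11 = 6
y3 = s (x1 - x3) - y1 mod 17 = 3 * (9 - 6) - 5 = 4

P + Q = (6, 4)


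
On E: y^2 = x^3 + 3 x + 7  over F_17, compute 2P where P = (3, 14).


Doubling: s = (3 x1^2 + a) / (2 y1)
s = (3*3^2 + 3) / (2*14) mod 17 = 12
x3 = s^2 - 2 x1 mod 17 = 12^2 - 2*3 = 2
y3 = s (x1 - x3) - y1 mod 17 = 12 * (3 - 2) - 14 = 15

2P = (2, 15)


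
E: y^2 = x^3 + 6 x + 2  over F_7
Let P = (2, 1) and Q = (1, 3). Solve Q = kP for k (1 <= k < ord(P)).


Enumerate multiples of P until we hit Q = (1, 3):
  1P = (2, 1)
  2P = (0, 3)
  3P = (6, 3)
  4P = (1, 3)
Match found at i = 4.

k = 4


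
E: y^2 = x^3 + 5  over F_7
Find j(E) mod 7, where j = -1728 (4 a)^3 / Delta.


Delta = -16(4 a^3 + 27 b^2) mod 7 = 1
-1728 * (4 a)^3 = -1728 * (4*0)^3 mod 7 = 0
j = 0 * 1^(-1) mod 7 = 0

j = 0 (mod 7)


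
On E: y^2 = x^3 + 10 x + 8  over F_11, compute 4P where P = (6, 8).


k = 4 = 100_2 (binary, LSB first: 001)
Double-and-add from P = (6, 8):
  bit 0 = 0: acc unchanged = O
  bit 1 = 0: acc unchanged = O
  bit 2 = 1: acc = O + (7, 6) = (7, 6)

4P = (7, 6)


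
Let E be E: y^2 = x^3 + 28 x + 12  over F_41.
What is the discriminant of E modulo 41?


4 a^3 + 27 b^2 = 4*28^3 + 27*12^2 = 87808 + 3888 = 91696
Delta = -16 * (91696) = -1467136
Delta mod 41 = 8

Delta = 8 (mod 41)


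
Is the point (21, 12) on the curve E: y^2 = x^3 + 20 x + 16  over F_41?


Check whether y^2 = x^3 + 20 x + 16 (mod 41) for (x, y) = (21, 12).
LHS: y^2 = 12^2 mod 41 = 21
RHS: x^3 + 20 x + 16 = 21^3 + 20*21 + 16 mod 41 = 21
LHS = RHS

Yes, on the curve


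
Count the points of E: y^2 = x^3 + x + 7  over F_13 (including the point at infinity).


For each x in F_13, count y with y^2 = x^3 + 1 x + 7 mod 13:
  x = 1: RHS = 9, y in [3, 10]  -> 2 point(s)
  x = 2: RHS = 4, y in [2, 11]  -> 2 point(s)
  x = 4: RHS = 10, y in [6, 7]  -> 2 point(s)
  x = 9: RHS = 4, y in [2, 11]  -> 2 point(s)
  x = 10: RHS = 3, y in [4, 9]  -> 2 point(s)
  x = 11: RHS = 10, y in [6, 7]  -> 2 point(s)
Affine points: 12. Add the point at infinity: total = 13.

#E(F_13) = 13


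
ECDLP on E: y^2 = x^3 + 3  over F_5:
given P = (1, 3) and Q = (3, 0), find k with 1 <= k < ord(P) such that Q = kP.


Enumerate multiples of P until we hit Q = (3, 0):
  1P = (1, 3)
  2P = (2, 4)
  3P = (3, 0)
Match found at i = 3.

k = 3


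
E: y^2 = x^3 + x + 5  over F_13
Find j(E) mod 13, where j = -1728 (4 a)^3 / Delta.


Delta = -16(4 a^3 + 27 b^2) mod 13 = 4
-1728 * (4 a)^3 = -1728 * (4*1)^3 mod 13 = 12
j = 12 * 4^(-1) mod 13 = 3

j = 3 (mod 13)


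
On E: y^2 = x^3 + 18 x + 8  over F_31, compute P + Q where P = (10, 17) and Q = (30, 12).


P != Q, so use the chord formula.
s = (y2 - y1) / (x2 - x1) = (26) / (20) mod 31 = 23
x3 = s^2 - x1 - x2 mod 31 = 23^2 - 10 - 30 = 24
y3 = s (x1 - x3) - y1 mod 31 = 23 * (10 - 24) - 17 = 2

P + Q = (24, 2)


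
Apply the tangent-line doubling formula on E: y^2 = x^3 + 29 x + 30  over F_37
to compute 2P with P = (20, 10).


Doubling: s = (3 x1^2 + a) / (2 y1)
s = (3*20^2 + 29) / (2*10) mod 37 = 30
x3 = s^2 - 2 x1 mod 37 = 30^2 - 2*20 = 9
y3 = s (x1 - x3) - y1 mod 37 = 30 * (20 - 9) - 10 = 24

2P = (9, 24)


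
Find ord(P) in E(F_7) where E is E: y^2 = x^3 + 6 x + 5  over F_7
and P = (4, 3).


Compute successive multiples of P until we hit O:
  1P = (4, 3)
  2P = (3, 6)
  3P = (2, 5)
  4P = (2, 2)
  5P = (3, 1)
  6P = (4, 4)
  7P = O

ord(P) = 7


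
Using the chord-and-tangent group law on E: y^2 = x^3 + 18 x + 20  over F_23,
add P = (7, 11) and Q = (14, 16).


P != Q, so use the chord formula.
s = (y2 - y1) / (x2 - x1) = (5) / (7) mod 23 = 4
x3 = s^2 - x1 - x2 mod 23 = 4^2 - 7 - 14 = 18
y3 = s (x1 - x3) - y1 mod 23 = 4 * (7 - 18) - 11 = 14

P + Q = (18, 14)


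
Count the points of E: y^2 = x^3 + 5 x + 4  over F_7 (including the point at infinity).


For each x in F_7, count y with y^2 = x^3 + 5 x + 4 mod 7:
  x = 0: RHS = 4, y in [2, 5]  -> 2 point(s)
  x = 2: RHS = 1, y in [1, 6]  -> 2 point(s)
  x = 3: RHS = 4, y in [2, 5]  -> 2 point(s)
  x = 4: RHS = 4, y in [2, 5]  -> 2 point(s)
  x = 5: RHS = 0, y in [0]  -> 1 point(s)
Affine points: 9. Add the point at infinity: total = 10.

#E(F_7) = 10


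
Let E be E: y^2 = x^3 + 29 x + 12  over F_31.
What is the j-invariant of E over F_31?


Delta = -16(4 a^3 + 27 b^2) mod 31 = 25
-1728 * (4 a)^3 = -1728 * (4*29)^3 mod 31 = 27
j = 27 * 25^(-1) mod 31 = 11

j = 11 (mod 31)


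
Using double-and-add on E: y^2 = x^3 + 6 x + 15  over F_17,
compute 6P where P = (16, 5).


k = 6 = 110_2 (binary, LSB first: 011)
Double-and-add from P = (16, 5):
  bit 0 = 0: acc unchanged = O
  bit 1 = 1: acc = O + (4, 16) = (4, 16)
  bit 2 = 1: acc = (4, 16) + (7, 14) = (14, 2)

6P = (14, 2)


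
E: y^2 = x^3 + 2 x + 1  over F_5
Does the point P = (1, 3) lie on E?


Check whether y^2 = x^3 + 2 x + 1 (mod 5) for (x, y) = (1, 3).
LHS: y^2 = 3^2 mod 5 = 4
RHS: x^3 + 2 x + 1 = 1^3 + 2*1 + 1 mod 5 = 4
LHS = RHS

Yes, on the curve


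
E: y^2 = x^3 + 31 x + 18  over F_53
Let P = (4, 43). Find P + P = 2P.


Doubling: s = (3 x1^2 + a) / (2 y1)
s = (3*4^2 + 31) / (2*43) mod 53 = 4
x3 = s^2 - 2 x1 mod 53 = 4^2 - 2*4 = 8
y3 = s (x1 - x3) - y1 mod 53 = 4 * (4 - 8) - 43 = 47

2P = (8, 47)


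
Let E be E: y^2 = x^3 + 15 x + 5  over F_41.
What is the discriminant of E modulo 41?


4 a^3 + 27 b^2 = 4*15^3 + 27*5^2 = 13500 + 675 = 14175
Delta = -16 * (14175) = -226800
Delta mod 41 = 12

Delta = 12 (mod 41)


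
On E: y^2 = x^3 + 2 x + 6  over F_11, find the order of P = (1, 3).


Compute successive multiples of P until we hit O:
  1P = (1, 3)
  2P = (10, 6)
  3P = (5, 3)
  4P = (5, 8)
  5P = (10, 5)
  6P = (1, 8)
  7P = O

ord(P) = 7


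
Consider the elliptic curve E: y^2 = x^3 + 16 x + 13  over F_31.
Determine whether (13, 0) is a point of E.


Check whether y^2 = x^3 + 16 x + 13 (mod 31) for (x, y) = (13, 0).
LHS: y^2 = 0^2 mod 31 = 0
RHS: x^3 + 16 x + 13 = 13^3 + 16*13 + 13 mod 31 = 0
LHS = RHS

Yes, on the curve


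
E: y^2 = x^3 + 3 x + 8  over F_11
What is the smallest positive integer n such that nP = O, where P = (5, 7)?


Compute successive multiples of P until we hit O:
  1P = (5, 7)
  2P = (6, 0)
  3P = (5, 4)
  4P = O

ord(P) = 4


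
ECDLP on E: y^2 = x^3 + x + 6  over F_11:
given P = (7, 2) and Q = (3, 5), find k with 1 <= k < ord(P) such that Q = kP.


Enumerate multiples of P until we hit Q = (3, 5):
  1P = (7, 2)
  2P = (2, 7)
  3P = (3, 5)
Match found at i = 3.

k = 3


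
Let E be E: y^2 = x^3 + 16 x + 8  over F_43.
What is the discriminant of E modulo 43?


4 a^3 + 27 b^2 = 4*16^3 + 27*8^2 = 16384 + 1728 = 18112
Delta = -16 * (18112) = -289792
Delta mod 43 = 28

Delta = 28 (mod 43)


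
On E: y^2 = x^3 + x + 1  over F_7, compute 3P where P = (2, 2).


k = 3 = 11_2 (binary, LSB first: 11)
Double-and-add from P = (2, 2):
  bit 0 = 1: acc = O + (2, 2) = (2, 2)
  bit 1 = 1: acc = (2, 2) + (0, 1) = (0, 6)

3P = (0, 6)


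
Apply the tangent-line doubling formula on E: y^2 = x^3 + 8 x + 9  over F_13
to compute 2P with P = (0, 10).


Doubling: s = (3 x1^2 + a) / (2 y1)
s = (3*0^2 + 8) / (2*10) mod 13 = 3
x3 = s^2 - 2 x1 mod 13 = 3^2 - 2*0 = 9
y3 = s (x1 - x3) - y1 mod 13 = 3 * (0 - 9) - 10 = 2

2P = (9, 2)
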